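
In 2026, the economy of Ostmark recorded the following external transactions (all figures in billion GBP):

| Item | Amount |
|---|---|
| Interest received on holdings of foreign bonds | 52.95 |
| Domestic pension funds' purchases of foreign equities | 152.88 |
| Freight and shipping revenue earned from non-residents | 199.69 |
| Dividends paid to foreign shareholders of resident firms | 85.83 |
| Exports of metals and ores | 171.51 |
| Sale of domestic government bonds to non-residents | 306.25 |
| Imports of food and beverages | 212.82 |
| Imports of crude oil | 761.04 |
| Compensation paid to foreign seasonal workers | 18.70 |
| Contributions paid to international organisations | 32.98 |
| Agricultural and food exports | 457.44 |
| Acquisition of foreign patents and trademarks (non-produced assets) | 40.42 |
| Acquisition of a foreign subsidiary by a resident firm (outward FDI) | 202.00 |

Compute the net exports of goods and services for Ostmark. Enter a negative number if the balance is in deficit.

Goods: 171.51 + 457.44 - 212.82 - 761.04 = -344.91
Services: 199.69
Trade balance = -344.91 + 199.69 = -145.22
(Excluded from the trade balance — primary income: interest received on holdings of foreign bonds 52.95, dividends paid to foreign shareholders of resident firms 85.83, compensation paid to foreign seasonal workers 18.70; financial account: domestic pension funds' purchases of foreign equities 152.88, sale of domestic government bonds to non-residents 306.25, acquisition of a foreign subsidiary by a resident firm (outward FDI) 202.00; secondary income: contributions paid to international organisations 32.98; capital account: acquisition of foreign patents and trademarks (non-produced assets) 40.42.)

-145.22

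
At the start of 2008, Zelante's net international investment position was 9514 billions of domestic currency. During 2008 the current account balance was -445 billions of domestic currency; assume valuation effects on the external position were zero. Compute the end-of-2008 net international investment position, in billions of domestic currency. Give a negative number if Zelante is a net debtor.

With no valuation effects, change in NIIP = current account = -445
End-of-year NIIP = 9514 + (-445) = 9069

9069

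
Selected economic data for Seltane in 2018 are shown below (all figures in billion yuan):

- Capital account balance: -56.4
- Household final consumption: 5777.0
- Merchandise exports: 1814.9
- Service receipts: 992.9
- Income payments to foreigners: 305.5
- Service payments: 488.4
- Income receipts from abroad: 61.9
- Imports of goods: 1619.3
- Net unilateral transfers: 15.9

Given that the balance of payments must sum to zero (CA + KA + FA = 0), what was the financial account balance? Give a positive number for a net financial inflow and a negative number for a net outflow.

-416.0

Goods balance = 1814.9 - 1619.3 = 195.6
Services balance = 992.9 - 488.4 = 504.5
Trade balance (goods + services) = 195.6 + 504.5 = 700.1
Net primary income = 61.9 - 305.5 = -243.6
Net secondary income = 15.9
Current account = 700.1 + (-243.6) + 15.9 = 472.4
Financial account = -(472.4 + (-56.4)) = -416.0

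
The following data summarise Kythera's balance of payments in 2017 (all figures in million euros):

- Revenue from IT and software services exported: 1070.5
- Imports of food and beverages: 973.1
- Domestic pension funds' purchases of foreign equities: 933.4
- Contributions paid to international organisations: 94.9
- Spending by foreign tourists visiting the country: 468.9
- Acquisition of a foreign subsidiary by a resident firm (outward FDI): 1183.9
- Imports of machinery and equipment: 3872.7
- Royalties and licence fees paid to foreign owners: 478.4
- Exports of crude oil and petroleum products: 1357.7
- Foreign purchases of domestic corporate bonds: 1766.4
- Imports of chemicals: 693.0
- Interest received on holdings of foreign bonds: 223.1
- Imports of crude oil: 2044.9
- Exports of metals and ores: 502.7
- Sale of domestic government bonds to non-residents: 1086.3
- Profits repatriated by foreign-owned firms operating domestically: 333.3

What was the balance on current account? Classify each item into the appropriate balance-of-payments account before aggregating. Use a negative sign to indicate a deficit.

-4867.4

Goods: -973.1 + 502.7 + 1357.7 - 693.0 - 2044.9 - 3872.7 = -5723.3
Services: 1070.5 - 478.4 + 468.9 = 1061.0
Primary income: 223.1 - 333.3 = -110.2
Secondary income: -94.9
Current account = (-5723.3) + 1061.0 + (-110.2) + (-94.9) = -4867.4
(Excluded from the current account — financial account: domestic pension funds' purchases of foreign equities 933.4, acquisition of a foreign subsidiary by a resident firm (outward FDI) 1183.9, foreign purchases of domestic corporate bonds 1766.4, sale of domestic government bonds to non-residents 1086.3.)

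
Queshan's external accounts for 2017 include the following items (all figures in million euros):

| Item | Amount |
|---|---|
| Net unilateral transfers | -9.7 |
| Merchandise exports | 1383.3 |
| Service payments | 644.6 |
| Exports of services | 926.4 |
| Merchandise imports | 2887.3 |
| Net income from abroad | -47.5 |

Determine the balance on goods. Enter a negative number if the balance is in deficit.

Goods balance = 1383.3 - 2887.3 = -1504.0

-1504.0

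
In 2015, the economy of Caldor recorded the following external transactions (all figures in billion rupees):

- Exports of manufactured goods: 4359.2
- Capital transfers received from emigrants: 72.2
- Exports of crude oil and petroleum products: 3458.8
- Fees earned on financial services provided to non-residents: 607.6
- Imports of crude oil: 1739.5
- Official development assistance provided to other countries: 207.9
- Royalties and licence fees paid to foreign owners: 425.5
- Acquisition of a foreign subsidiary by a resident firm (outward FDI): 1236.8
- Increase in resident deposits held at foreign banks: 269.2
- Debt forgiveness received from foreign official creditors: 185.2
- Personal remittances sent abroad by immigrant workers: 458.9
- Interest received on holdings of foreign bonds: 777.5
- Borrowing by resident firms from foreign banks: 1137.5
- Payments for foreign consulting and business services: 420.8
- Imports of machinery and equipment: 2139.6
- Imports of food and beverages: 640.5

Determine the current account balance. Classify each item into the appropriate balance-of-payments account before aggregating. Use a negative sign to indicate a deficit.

Goods: 3458.8 - 1739.5 + 4359.2 - 2139.6 - 640.5 = 3298.4
Services: -425.5 + 607.6 - 420.8 = -238.7
Primary income: 777.5
Secondary income: -207.9 - 458.9 = -666.8
Current account = 3298.4 + (-238.7) + 777.5 + (-666.8) = 3170.4
(Excluded from the current account — capital account: capital transfers received from emigrants 72.2, debt forgiveness received from foreign official creditors 185.2; financial account: acquisition of a foreign subsidiary by a resident firm (outward FDI) 1236.8, increase in resident deposits held at foreign banks 269.2, borrowing by resident firms from foreign banks 1137.5.)

3170.4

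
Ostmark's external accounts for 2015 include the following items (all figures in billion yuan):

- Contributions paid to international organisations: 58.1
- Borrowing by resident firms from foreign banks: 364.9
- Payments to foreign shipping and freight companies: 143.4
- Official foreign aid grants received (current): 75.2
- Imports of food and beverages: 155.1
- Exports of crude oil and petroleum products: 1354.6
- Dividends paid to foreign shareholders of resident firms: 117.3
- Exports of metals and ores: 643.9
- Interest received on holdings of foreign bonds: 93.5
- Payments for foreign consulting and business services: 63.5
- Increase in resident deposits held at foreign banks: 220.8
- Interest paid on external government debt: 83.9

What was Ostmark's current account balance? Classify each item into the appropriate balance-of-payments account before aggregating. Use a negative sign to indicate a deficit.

1545.9

Goods: -155.1 + 643.9 + 1354.6 = 1843.4
Services: -143.4 - 63.5 = -206.9
Primary income: -117.3 - 83.9 + 93.5 = -107.7
Secondary income: -58.1 + 75.2 = 17.1
Current account = 1843.4 + (-206.9) + (-107.7) + 17.1 = 1545.9
(Excluded from the current account — financial account: borrowing by resident firms from foreign banks 364.9, increase in resident deposits held at foreign banks 220.8.)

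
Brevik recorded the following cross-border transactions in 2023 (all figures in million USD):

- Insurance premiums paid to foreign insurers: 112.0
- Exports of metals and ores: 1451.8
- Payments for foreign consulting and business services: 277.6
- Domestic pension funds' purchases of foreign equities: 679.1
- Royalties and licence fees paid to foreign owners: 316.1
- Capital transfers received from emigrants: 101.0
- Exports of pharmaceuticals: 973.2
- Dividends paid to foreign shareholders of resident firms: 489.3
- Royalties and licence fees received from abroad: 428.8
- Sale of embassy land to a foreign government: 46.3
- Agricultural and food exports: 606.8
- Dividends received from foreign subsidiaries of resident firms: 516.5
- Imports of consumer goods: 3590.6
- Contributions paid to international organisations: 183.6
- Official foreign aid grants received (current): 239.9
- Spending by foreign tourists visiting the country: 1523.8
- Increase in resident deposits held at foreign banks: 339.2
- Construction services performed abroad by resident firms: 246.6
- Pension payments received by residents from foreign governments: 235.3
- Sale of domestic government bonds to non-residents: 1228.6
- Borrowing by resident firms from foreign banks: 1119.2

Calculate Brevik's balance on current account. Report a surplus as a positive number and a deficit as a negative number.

Goods: 1451.8 - 3590.6 + 973.2 + 606.8 = -558.8
Services: 246.6 + 428.8 + 1523.8 - 277.6 - 316.1 - 112.0 = 1493.5
Primary income: -489.3 + 516.5 = 27.2
Secondary income: 235.3 + 239.9 - 183.6 = 291.6
Current account = (-558.8) + 1493.5 + 27.2 + 291.6 = 1253.5
(Excluded from the current account — financial account: domestic pension funds' purchases of foreign equities 679.1, increase in resident deposits held at foreign banks 339.2, sale of domestic government bonds to non-residents 1228.6, borrowing by resident firms from foreign banks 1119.2; capital account: capital transfers received from emigrants 101.0, sale of embassy land to a foreign government 46.3.)

1253.5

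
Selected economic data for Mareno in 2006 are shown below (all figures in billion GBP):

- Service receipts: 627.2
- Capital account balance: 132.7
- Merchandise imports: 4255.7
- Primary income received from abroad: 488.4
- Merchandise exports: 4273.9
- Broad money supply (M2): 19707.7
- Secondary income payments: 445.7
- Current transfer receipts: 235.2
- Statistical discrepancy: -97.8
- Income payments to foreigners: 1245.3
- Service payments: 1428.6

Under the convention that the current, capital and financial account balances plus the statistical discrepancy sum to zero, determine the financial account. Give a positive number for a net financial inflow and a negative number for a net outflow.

1715.7

Goods balance = 4273.9 - 4255.7 = 18.2
Services balance = 627.2 - 1428.6 = -801.4
Trade balance (goods + services) = 18.2 + (-801.4) = -783.2
Net primary income = 488.4 - 1245.3 = -756.9
Net secondary income = 235.2 - 445.7 = -210.5
Current account = -783.2 + (-756.9) + (-210.5) = -1750.6
Financial account = -(-1750.6 + 132.7 + (-97.8)) = 1715.7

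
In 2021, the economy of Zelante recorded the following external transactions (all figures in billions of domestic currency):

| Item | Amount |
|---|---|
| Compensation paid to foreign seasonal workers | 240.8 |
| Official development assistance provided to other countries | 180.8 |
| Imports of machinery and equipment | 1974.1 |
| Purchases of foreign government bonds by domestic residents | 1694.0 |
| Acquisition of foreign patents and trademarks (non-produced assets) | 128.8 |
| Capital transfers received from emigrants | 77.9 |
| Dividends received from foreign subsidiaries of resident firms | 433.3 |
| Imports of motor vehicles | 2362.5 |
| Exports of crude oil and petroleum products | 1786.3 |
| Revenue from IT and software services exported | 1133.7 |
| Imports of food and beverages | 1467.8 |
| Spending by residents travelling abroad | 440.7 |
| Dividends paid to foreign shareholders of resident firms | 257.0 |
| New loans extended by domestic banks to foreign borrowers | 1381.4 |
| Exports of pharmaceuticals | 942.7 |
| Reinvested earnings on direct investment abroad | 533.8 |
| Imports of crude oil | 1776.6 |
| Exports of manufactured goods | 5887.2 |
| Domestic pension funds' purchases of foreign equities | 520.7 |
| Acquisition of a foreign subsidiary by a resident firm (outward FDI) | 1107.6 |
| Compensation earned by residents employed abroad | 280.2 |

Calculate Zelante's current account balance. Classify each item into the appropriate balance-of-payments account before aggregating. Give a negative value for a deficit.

2296.9

Goods: -1974.1 + 5887.2 + 1786.3 - 1467.8 - 1776.6 + 942.7 - 2362.5 = 1035.2
Services: 1133.7 - 440.7 = 693.0
Primary income: -240.8 + 280.2 - 257.0 + 433.3 + 533.8 = 749.5
Secondary income: -180.8
Current account = 1035.2 + 693.0 + 749.5 + (-180.8) = 2296.9
(Excluded from the current account — financial account: purchases of foreign government bonds by domestic residents 1694.0, new loans extended by domestic banks to foreign borrowers 1381.4, domestic pension funds' purchases of foreign equities 520.7, acquisition of a foreign subsidiary by a resident firm (outward FDI) 1107.6; capital account: acquisition of foreign patents and trademarks (non-produced assets) 128.8, capital transfers received from emigrants 77.9.)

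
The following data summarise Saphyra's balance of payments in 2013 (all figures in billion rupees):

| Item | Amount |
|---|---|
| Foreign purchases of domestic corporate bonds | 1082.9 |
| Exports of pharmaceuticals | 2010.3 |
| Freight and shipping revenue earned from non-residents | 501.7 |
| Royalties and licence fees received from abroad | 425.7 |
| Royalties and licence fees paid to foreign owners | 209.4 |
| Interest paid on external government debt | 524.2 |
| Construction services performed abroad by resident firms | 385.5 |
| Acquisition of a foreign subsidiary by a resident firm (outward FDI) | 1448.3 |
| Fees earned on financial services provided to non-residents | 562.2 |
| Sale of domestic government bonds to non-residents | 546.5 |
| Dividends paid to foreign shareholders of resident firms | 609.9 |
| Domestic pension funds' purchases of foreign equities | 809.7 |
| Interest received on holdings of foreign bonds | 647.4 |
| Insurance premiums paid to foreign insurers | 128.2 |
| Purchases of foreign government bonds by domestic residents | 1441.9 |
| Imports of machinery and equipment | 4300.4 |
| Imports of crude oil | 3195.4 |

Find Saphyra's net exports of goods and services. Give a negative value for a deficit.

Goods: 2010.3 - 3195.4 - 4300.4 = -5485.5
Services: 501.7 + 425.7 - 128.2 + 562.2 - 209.4 + 385.5 = 1537.5
Trade balance = -5485.5 + 1537.5 = -3948.0
(Excluded from the trade balance — financial account: foreign purchases of domestic corporate bonds 1082.9, acquisition of a foreign subsidiary by a resident firm (outward FDI) 1448.3, sale of domestic government bonds to non-residents 546.5, domestic pension funds' purchases of foreign equities 809.7, purchases of foreign government bonds by domestic residents 1441.9; primary income: interest paid on external government debt 524.2, dividends paid to foreign shareholders of resident firms 609.9, interest received on holdings of foreign bonds 647.4.)

-3948.0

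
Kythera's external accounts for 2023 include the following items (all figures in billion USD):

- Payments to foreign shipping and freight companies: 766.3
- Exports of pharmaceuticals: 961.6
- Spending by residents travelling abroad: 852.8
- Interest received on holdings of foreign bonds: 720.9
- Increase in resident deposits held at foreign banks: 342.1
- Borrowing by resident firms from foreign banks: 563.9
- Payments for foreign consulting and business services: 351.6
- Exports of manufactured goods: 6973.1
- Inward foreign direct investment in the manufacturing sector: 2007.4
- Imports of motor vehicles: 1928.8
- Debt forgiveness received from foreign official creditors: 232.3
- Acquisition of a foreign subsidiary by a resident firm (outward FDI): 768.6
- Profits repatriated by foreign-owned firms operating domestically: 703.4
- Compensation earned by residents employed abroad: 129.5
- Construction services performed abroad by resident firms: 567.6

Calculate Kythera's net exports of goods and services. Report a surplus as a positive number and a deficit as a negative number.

Goods: -1928.8 + 961.6 + 6973.1 = 6005.9
Services: -766.3 - 351.6 + 567.6 - 852.8 = -1403.1
Trade balance = 6005.9 + (-1403.1) = 4602.8
(Excluded from the trade balance — primary income: interest received on holdings of foreign bonds 720.9, profits repatriated by foreign-owned firms operating domestically 703.4, compensation earned by residents employed abroad 129.5; financial account: increase in resident deposits held at foreign banks 342.1, borrowing by resident firms from foreign banks 563.9, inward foreign direct investment in the manufacturing sector 2007.4, acquisition of a foreign subsidiary by a resident firm (outward FDI) 768.6; capital account: debt forgiveness received from foreign official creditors 232.3.)

4602.8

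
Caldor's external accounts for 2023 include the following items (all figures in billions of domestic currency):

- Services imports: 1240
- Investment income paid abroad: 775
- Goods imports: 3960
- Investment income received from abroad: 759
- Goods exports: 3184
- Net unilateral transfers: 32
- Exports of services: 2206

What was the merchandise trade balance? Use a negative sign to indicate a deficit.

Goods balance = 3184 - 3960 = -776

-776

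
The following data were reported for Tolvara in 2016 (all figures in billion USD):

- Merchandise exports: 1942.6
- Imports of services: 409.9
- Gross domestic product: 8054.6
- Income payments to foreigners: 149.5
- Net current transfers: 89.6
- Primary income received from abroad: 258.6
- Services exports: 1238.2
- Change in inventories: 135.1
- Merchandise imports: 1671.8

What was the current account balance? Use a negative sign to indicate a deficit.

Goods balance = 1942.6 - 1671.8 = 270.8
Services balance = 1238.2 - 409.9 = 828.3
Trade balance (goods + services) = 270.8 + 828.3 = 1099.1
Net primary income = 258.6 - 149.5 = 109.1
Net secondary income = 89.6
Current account = 1099.1 + 109.1 + 89.6 = 1297.8

1297.8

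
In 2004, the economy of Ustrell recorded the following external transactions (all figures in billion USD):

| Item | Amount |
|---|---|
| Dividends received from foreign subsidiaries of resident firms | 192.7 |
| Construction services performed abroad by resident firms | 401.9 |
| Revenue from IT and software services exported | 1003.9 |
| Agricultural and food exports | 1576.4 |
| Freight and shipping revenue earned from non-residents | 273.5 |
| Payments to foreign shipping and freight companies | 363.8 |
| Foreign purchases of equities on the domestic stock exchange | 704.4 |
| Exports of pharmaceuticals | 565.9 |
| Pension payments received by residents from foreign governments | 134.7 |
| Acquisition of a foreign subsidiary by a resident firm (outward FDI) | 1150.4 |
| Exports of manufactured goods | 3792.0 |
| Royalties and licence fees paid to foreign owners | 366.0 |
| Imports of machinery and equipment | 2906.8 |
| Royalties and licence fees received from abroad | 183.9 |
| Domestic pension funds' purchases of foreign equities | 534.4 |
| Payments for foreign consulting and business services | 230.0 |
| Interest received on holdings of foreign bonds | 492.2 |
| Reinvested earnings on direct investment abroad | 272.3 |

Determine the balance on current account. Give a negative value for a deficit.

Goods: 3792.0 - 2906.8 + 1576.4 + 565.9 = 3027.5
Services: -230.0 + 1003.9 - 363.8 + 273.5 - 366.0 + 183.9 + 401.9 = 903.4
Primary income: 492.2 + 192.7 + 272.3 = 957.2
Secondary income: 134.7
Current account = 3027.5 + 903.4 + 957.2 + 134.7 = 5022.8
(Excluded from the current account — financial account: foreign purchases of equities on the domestic stock exchange 704.4, acquisition of a foreign subsidiary by a resident firm (outward FDI) 1150.4, domestic pension funds' purchases of foreign equities 534.4.)

5022.8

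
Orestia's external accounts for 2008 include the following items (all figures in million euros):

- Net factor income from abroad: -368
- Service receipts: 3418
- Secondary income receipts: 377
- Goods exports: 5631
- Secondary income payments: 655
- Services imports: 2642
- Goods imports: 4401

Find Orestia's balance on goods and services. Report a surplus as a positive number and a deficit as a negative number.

2006

Goods balance = 5631 - 4401 = 1230
Services balance = 3418 - 2642 = 776
Trade balance (goods + services) = 1230 + 776 = 2006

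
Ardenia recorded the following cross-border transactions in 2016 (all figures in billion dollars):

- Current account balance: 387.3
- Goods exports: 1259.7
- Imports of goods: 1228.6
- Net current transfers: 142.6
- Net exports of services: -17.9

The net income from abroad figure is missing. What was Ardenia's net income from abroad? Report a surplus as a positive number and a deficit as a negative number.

Current account = goods balance + services balance + net primary income + net secondary income
Sum of the known components = 155.8
Net income from abroad = CA - (known components) = 387.3 - 155.8 = 231.5

231.5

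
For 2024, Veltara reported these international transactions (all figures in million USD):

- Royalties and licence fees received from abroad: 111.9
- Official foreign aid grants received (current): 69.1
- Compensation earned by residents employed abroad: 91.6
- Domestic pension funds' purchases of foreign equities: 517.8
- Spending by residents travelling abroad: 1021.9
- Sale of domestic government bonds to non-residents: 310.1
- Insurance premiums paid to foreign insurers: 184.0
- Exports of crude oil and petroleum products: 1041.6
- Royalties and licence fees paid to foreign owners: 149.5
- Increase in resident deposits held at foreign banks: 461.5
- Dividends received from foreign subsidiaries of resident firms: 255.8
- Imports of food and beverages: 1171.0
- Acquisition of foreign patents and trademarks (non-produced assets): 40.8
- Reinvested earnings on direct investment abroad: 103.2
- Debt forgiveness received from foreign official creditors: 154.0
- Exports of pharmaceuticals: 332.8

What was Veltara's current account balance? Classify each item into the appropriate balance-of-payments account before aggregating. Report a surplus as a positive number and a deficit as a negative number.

Goods: -1171.0 + 332.8 + 1041.6 = 203.4
Services: 111.9 - 149.5 - 184.0 - 1021.9 = -1243.5
Primary income: 103.2 + 91.6 + 255.8 = 450.6
Secondary income: 69.1
Current account = 203.4 + (-1243.5) + 450.6 + 69.1 = -520.4
(Excluded from the current account — financial account: domestic pension funds' purchases of foreign equities 517.8, sale of domestic government bonds to non-residents 310.1, increase in resident deposits held at foreign banks 461.5; capital account: acquisition of foreign patents and trademarks (non-produced assets) 40.8, debt forgiveness received from foreign official creditors 154.0.)

-520.4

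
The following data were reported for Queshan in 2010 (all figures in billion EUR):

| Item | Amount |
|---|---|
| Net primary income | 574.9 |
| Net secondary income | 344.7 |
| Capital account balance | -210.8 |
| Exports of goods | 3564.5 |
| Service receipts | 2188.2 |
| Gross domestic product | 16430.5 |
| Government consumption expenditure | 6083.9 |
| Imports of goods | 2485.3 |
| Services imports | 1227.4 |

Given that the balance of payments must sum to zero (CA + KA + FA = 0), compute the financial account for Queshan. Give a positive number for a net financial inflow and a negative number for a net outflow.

-2748.8

Goods balance = 3564.5 - 2485.3 = 1079.2
Services balance = 2188.2 - 1227.4 = 960.8
Trade balance (goods + services) = 1079.2 + 960.8 = 2040.0
Net primary income = 574.9
Net secondary income = 344.7
Current account = 2040.0 + 574.9 + 344.7 = 2959.6
Financial account = -(2959.6 + (-210.8)) = -2748.8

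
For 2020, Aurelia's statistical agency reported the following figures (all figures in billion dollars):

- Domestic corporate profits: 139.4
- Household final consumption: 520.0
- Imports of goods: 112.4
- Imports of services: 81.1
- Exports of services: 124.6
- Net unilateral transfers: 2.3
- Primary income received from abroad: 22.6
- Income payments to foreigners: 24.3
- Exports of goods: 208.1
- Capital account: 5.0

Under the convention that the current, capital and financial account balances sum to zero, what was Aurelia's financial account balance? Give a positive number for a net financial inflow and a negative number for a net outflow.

-144.8

Goods balance = 208.1 - 112.4 = 95.7
Services balance = 124.6 - 81.1 = 43.5
Trade balance (goods + services) = 95.7 + 43.5 = 139.2
Net primary income = 22.6 - 24.3 = -1.7
Net secondary income = 2.3
Current account = 139.2 + (-1.7) + 2.3 = 139.8
Financial account = -(139.8 + 5.0) = -144.8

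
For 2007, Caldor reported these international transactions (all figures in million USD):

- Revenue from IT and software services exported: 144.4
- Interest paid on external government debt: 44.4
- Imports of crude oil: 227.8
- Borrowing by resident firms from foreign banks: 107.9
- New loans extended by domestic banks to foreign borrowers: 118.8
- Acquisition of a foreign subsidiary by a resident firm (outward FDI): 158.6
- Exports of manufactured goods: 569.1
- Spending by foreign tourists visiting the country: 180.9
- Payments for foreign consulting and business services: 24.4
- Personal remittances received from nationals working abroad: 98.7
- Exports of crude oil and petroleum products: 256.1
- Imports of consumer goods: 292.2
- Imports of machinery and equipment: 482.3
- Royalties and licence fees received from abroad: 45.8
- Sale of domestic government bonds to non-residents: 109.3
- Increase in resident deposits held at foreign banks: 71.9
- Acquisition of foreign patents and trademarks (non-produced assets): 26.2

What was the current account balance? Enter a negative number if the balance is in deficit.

223.9

Goods: -292.2 - 227.8 - 482.3 + 256.1 + 569.1 = -177.1
Services: 144.4 + 180.9 - 24.4 + 45.8 = 346.7
Primary income: -44.4
Secondary income: 98.7
Current account = (-177.1) + 346.7 + (-44.4) + 98.7 = 223.9
(Excluded from the current account — financial account: borrowing by resident firms from foreign banks 107.9, new loans extended by domestic banks to foreign borrowers 118.8, acquisition of a foreign subsidiary by a resident firm (outward FDI) 158.6, sale of domestic government bonds to non-residents 109.3, increase in resident deposits held at foreign banks 71.9; capital account: acquisition of foreign patents and trademarks (non-produced assets) 26.2.)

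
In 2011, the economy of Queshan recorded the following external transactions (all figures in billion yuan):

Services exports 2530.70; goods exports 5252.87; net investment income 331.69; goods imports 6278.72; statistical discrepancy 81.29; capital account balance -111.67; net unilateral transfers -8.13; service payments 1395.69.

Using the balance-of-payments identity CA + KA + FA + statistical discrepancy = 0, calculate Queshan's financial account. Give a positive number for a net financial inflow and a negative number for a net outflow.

-402.34

Goods balance = 5252.87 - 6278.72 = -1025.85
Services balance = 2530.70 - 1395.69 = 1135.01
Trade balance (goods + services) = -1025.85 + 1135.01 = 109.16
Net primary income = 331.69
Net secondary income = -8.13
Current account = 109.16 + 331.69 + (-8.13) = 432.72
Financial account = -(432.72 + (-111.67) + 81.29) = -402.34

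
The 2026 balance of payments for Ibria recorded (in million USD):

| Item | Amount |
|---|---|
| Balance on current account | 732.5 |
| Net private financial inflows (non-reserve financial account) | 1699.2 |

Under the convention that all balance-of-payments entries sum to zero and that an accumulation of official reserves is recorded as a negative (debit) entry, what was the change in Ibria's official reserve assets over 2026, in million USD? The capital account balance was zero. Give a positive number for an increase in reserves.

2431.7

Official reserve transactions balance = -(732.5 + 1699.2) = -2431.7
An accumulation of reserves is recorded as a debit (negative entry), so the change in the stock of reserves is the negative of that balance.
Change in official reserves = -(-2431.7) = 2431.7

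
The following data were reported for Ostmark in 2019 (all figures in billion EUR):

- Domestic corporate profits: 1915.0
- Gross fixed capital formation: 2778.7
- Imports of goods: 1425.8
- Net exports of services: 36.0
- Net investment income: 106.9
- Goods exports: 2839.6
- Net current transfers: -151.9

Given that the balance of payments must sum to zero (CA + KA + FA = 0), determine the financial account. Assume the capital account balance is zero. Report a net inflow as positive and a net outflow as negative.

-1404.8

Goods balance = 2839.6 - 1425.8 = 1413.8
Services balance = 36.0
Trade balance (goods + services) = 1413.8 + 36.0 = 1449.8
Net primary income = 106.9
Net secondary income = -151.9
Current account = 1449.8 + 106.9 + (-151.9) = 1404.8
Financial account = -(1404.8) = -1404.8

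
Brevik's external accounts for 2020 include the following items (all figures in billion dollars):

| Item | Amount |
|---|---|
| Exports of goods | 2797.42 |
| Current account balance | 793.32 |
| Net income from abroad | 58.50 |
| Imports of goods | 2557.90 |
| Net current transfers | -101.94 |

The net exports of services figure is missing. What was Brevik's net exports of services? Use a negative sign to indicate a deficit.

Current account = goods balance + services balance + net primary income + net secondary income
Sum of the known components = 196.08
Net exports of services = CA - (known components) = 793.32 - 196.08 = 597.24

597.24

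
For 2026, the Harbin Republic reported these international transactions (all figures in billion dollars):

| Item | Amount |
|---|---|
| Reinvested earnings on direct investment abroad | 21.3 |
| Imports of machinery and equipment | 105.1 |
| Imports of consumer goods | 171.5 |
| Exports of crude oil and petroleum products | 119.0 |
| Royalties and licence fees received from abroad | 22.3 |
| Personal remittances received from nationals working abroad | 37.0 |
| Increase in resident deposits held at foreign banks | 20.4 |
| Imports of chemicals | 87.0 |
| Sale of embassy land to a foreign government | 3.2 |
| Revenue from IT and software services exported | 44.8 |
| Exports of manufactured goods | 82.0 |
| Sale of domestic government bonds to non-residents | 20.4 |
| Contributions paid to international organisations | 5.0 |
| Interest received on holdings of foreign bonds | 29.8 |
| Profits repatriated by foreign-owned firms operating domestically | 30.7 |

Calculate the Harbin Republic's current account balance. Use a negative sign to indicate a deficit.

-43.1

Goods: 82.0 - 105.1 - 171.5 - 87.0 + 119.0 = -162.6
Services: 44.8 + 22.3 = 67.1
Primary income: -30.7 + 21.3 + 29.8 = 20.4
Secondary income: -5.0 + 37.0 = 32.0
Current account = (-162.6) + 67.1 + 20.4 + 32.0 = -43.1
(Excluded from the current account — financial account: increase in resident deposits held at foreign banks 20.4, sale of domestic government bonds to non-residents 20.4; capital account: sale of embassy land to a foreign government 3.2.)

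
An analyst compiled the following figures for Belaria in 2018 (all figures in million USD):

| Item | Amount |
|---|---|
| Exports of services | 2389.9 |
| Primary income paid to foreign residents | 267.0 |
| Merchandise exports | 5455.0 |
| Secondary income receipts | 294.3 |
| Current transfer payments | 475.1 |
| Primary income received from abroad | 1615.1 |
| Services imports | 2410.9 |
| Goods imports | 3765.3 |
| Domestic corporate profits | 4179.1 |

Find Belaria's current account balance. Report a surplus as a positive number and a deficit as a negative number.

2836.0

Goods balance = 5455.0 - 3765.3 = 1689.7
Services balance = 2389.9 - 2410.9 = -21.0
Trade balance (goods + services) = 1689.7 + (-21.0) = 1668.7
Net primary income = 1615.1 - 267.0 = 1348.1
Net secondary income = 294.3 - 475.1 = -180.8
Current account = 1668.7 + 1348.1 + (-180.8) = 2836.0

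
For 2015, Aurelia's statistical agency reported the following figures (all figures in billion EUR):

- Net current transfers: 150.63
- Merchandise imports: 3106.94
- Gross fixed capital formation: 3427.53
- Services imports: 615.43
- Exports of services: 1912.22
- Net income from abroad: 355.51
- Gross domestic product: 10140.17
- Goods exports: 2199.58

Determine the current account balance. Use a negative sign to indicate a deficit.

Goods balance = 2199.58 - 3106.94 = -907.36
Services balance = 1912.22 - 615.43 = 1296.79
Trade balance (goods + services) = -907.36 + 1296.79 = 389.43
Net primary income = 355.51
Net secondary income = 150.63
Current account = 389.43 + 355.51 + 150.63 = 895.57

895.57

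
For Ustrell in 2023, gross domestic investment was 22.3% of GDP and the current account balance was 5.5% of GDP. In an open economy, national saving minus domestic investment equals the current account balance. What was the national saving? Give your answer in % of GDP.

27.8

S = I + CA = 22.3 + 5.5 = 27.8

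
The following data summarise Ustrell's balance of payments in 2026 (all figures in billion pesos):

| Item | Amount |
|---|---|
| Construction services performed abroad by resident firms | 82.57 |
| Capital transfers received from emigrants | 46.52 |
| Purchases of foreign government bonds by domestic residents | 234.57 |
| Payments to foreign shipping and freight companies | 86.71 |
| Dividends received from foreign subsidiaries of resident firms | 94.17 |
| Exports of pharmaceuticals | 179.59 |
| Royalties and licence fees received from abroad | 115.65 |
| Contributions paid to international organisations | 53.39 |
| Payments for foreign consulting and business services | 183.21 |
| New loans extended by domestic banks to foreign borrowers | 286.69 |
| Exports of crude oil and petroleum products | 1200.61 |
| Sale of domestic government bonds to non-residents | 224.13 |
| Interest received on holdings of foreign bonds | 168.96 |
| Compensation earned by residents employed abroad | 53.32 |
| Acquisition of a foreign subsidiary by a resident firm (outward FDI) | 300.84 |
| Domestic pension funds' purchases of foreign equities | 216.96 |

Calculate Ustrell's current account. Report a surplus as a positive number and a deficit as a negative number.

Goods: 179.59 + 1200.61 = 1380.20
Services: 82.57 - 183.21 + 115.65 - 86.71 = -71.70
Primary income: 53.32 + 168.96 + 94.17 = 316.45
Secondary income: -53.39
Current account = 1380.20 + (-71.70) + 316.45 + (-53.39) = 1571.56
(Excluded from the current account — capital account: capital transfers received from emigrants 46.52; financial account: purchases of foreign government bonds by domestic residents 234.57, new loans extended by domestic banks to foreign borrowers 286.69, sale of domestic government bonds to non-residents 224.13, acquisition of a foreign subsidiary by a resident firm (outward FDI) 300.84, domestic pension funds' purchases of foreign equities 216.96.)

1571.56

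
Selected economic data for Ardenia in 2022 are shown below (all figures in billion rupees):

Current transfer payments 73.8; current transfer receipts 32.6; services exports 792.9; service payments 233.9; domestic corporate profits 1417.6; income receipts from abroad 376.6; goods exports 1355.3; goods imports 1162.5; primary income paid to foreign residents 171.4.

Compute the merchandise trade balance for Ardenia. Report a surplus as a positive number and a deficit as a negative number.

Goods balance = 1355.3 - 1162.5 = 192.8

192.8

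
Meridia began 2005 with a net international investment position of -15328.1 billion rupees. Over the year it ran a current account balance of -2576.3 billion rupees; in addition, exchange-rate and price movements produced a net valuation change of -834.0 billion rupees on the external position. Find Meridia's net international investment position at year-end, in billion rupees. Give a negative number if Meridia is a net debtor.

Change in NIIP = current account + net valuation change = -2576.3 + (-834.0) = -3410.3
End-of-year NIIP = -15328.1 + (-3410.3) = -18738.4

-18738.4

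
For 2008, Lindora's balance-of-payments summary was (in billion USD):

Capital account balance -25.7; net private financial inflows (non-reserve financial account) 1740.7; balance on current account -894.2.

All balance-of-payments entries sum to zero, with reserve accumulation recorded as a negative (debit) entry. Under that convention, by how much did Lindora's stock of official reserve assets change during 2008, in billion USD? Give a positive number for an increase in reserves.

Official reserve transactions balance = -((-894.2) + (-25.7) + 1740.7) = -820.8
An accumulation of reserves is recorded as a debit (negative entry), so the change in the stock of reserves is the negative of that balance.
Change in official reserves = -(-820.8) = 820.8

820.8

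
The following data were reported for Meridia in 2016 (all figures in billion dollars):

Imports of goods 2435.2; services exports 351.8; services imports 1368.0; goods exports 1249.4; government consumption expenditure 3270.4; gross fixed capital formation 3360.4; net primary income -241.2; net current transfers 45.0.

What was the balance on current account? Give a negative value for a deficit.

-2398.2

Goods balance = 1249.4 - 2435.2 = -1185.8
Services balance = 351.8 - 1368.0 = -1016.2
Trade balance (goods + services) = -1185.8 + (-1016.2) = -2202.0
Net primary income = -241.2
Net secondary income = 45.0
Current account = -2202.0 + (-241.2) + 45.0 = -2398.2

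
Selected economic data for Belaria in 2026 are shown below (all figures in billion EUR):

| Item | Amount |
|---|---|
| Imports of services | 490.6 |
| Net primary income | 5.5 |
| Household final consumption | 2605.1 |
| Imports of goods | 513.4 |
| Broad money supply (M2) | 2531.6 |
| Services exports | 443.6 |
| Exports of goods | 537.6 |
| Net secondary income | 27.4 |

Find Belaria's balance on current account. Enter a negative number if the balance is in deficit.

Goods balance = 537.6 - 513.4 = 24.2
Services balance = 443.6 - 490.6 = -47.0
Trade balance (goods + services) = 24.2 + (-47.0) = -22.8
Net primary income = 5.5
Net secondary income = 27.4
Current account = -22.8 + 5.5 + 27.4 = 10.1

10.1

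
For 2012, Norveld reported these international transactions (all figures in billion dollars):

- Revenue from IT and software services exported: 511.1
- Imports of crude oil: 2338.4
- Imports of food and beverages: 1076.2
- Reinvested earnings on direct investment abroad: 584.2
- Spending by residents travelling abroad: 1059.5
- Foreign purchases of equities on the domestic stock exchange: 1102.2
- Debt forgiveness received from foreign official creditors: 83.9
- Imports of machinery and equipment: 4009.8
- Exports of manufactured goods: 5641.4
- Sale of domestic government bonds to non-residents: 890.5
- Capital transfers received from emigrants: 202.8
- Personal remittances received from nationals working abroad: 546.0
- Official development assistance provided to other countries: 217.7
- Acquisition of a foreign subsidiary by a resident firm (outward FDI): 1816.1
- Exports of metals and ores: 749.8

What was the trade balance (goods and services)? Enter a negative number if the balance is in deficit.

-1581.6

Goods: 5641.4 - 2338.4 - 1076.2 + 749.8 - 4009.8 = -1033.2
Services: 511.1 - 1059.5 = -548.4
Trade balance = -1033.2 + (-548.4) = -1581.6
(Excluded from the trade balance — primary income: reinvested earnings on direct investment abroad 584.2; financial account: foreign purchases of equities on the domestic stock exchange 1102.2, sale of domestic government bonds to non-residents 890.5, acquisition of a foreign subsidiary by a resident firm (outward FDI) 1816.1; capital account: debt forgiveness received from foreign official creditors 83.9, capital transfers received from emigrants 202.8; secondary income: personal remittances received from nationals working abroad 546.0, official development assistance provided to other countries 217.7.)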